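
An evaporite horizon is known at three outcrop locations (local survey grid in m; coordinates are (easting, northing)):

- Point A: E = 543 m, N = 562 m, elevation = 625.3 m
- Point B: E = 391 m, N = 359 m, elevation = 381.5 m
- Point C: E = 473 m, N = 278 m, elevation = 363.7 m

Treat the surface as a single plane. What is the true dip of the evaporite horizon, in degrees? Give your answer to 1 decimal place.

Two edge vectors: Point A→Point B = (-152, -203, -243.8), Point A→Point C = (-70, -284, -261.6).
Normal n = (Point A→Point B) × (Point A→Point C) = (-16134.4, -22697.2, 28958).
So ∂z/∂E = −n_x/n_z = 0.55717 and ∂z/∂N = −n_y/n_z = 0.78380.
Gradient magnitude |∇z| = √(a² + b²) = √(0.31043 + 0.61434) = 0.96165.
True dip = arctan(0.96165) = 43.9°, dipping toward SW (azimuth ≈ 215°).

43.9°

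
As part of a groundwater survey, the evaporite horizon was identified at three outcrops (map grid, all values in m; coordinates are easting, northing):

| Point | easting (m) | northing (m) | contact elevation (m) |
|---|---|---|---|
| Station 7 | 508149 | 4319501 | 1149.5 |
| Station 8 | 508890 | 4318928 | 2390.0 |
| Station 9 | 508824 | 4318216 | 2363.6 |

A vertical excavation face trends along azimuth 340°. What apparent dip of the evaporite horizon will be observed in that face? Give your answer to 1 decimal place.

Let the plane be z = a·easting + b·northing + c.
Station 8−Station 7: 741a − 573b = 1240.5;  Station 9−Station 7: 675a − 1285b = 1214.1.
Solving gives a = 1.58887, b = −0.11020.
Unit vector along 340° is (sin 340°, cos 340°) = (-0.3420, 0.9397).
Slope in that direction = a·(-0.3420) + b·(0.9397) = −0.64698.
Apparent dip = arctan|0.64698| = 32.9° (true dip is 57.9°, so apparent ≤ true as expected).

32.9°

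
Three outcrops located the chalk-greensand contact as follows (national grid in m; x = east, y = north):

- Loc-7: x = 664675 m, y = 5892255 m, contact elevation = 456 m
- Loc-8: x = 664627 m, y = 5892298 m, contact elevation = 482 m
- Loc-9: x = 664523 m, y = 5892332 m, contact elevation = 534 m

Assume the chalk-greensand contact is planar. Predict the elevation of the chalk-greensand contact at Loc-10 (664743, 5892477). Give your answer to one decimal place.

Two edge vectors: Loc-7→Loc-8 = (-48, 43, 26), Loc-7→Loc-9 = (-152, 77, 78).
Normal n = (Loc-7→Loc-8) × (Loc-7→Loc-9) = (1352, -208, 2840).
So ∂z/∂x = −n_x/n_z = −0.476056338 and ∂z/∂y = −n_y/n_z = 0.073239437.
Intercept c from Loc-7: 456 + 316422.75 − 431545.44 = −114666.69.
At (664743, 5892477): z = −316455.1 + 431561.7 − 114666.69 = 439.9 m.

439.9 m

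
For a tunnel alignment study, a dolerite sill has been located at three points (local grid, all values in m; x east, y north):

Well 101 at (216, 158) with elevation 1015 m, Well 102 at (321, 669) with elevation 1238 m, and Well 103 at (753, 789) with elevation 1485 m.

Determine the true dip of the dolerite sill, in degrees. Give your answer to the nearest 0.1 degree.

Let the plane be z = a·x + b·y + c.
Well 102−Well 101: 105a + 511b = 223;  Well 103−Well 101: 537a + 631b = 470.
Solving gives a = 0.47781, b = 0.33822.
Gradient magnitude |∇z| = √(a² + b²) = √(0.22830 + 0.11439) = 0.58540.
True dip = arctan(0.58540) = 30.3°, dipping toward SW (azimuth ≈ 235°).

30.3°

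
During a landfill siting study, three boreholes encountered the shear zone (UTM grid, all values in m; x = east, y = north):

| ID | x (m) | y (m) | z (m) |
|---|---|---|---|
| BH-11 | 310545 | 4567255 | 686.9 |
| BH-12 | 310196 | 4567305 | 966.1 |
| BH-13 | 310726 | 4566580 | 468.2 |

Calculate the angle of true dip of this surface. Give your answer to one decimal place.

Let the plane be z = a·x + b·y + c.
BH-12−BH-11: −349a + 50b = 279.2;  BH-13−BH-11: 181a − 675b = −218.7.
Solving gives a = −0.78369, b = 0.11386.
Gradient magnitude |∇z| = √(a² + b²) = √(0.61417 + 0.01296) = 0.79192.
True dip = arctan(0.79192) = 38.4°, dipping toward E (azimuth ≈ 098°).

38.4°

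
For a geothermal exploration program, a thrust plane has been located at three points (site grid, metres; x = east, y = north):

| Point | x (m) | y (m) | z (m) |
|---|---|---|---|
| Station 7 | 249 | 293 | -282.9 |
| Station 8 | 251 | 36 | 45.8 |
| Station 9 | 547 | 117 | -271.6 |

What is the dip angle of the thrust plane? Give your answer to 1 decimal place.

Let the plane be z = a·x + b·y + c.
Station 8−Station 7: 2a − 257b = 328.7;  Station 9−Station 7: 298a − 176b = 11.3.
Solving gives a = −0.72077, b = −1.28460.
Gradient magnitude |∇z| = √(a² + b²) = √(0.51951 + 1.65019) = 1.47299.
True dip = arctan(1.47299) = 55.8°, dipping toward NNE (azimuth ≈ 029°).

55.8°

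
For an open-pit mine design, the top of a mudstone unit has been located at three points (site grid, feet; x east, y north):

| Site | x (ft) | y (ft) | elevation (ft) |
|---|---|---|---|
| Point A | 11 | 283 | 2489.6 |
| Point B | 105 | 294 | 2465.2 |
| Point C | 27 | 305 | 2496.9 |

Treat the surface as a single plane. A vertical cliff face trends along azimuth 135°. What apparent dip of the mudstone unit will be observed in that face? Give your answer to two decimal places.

32.33°

Let the plane be z = a·x + b·y + c.
Point B−Point A: 94a + 11b = −24.4;  Point C−Point A: 16a + 22b = 7.3.
Solving gives a = −0.32616, b = 0.56903.
Unit vector along 135° is (sin 135°, cos 135°) = (0.7071, -0.7071).
Slope in that direction = a·(0.7071) + b·(-0.7071) = −0.63300.
Apparent dip = arctan|0.63300| = 32.33° (true dip is 33.3°, so apparent ≤ true as expected).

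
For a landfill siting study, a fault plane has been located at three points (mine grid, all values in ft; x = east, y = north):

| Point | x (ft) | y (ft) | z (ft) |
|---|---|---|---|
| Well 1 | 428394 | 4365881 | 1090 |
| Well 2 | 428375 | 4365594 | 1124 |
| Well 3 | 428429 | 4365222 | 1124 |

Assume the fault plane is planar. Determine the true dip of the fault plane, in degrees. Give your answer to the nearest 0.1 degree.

29.5°

Two edge vectors: Well 1→Well 2 = (-19, -287, 34), Well 1→Well 3 = (35, -659, 34).
Normal n = (Well 1→Well 2) × (Well 1→Well 3) = (12648, 1836, 22566).
So ∂z/∂x = −n_x/n_z = −0.56049 and ∂z/∂y = −n_y/n_z = −0.08136.
Gradient magnitude |∇z| = √(a² + b²) = √(0.31415 + 0.00662) = 0.56636.
True dip = arctan(0.56636) = 29.5°, dipping toward E (azimuth ≈ 082°).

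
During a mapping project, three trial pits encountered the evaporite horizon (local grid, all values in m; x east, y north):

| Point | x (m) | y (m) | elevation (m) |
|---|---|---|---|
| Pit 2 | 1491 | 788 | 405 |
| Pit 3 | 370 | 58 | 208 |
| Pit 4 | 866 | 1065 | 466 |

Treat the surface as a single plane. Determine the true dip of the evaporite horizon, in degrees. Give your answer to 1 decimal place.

Let the plane be z = a·x + b·y + c.
Pit 3−Pit 2: −1121a − 730b = −197;  Pit 4−Pit 2: −625a + 277b = 61.
Solving gives a = 0.01309, b = 0.24976.
Gradient magnitude |∇z| = √(a² + b²) = √(0.00017 + 0.06238) = 0.25010.
True dip = arctan(0.25010) = 14.0°, dipping toward S (azimuth ≈ 183°).

14.0°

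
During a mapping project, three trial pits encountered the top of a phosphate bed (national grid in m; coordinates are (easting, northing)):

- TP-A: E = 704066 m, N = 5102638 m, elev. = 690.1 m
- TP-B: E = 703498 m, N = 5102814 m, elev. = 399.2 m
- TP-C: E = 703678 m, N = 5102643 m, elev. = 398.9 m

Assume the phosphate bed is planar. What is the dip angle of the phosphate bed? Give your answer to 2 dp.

Two edge vectors: TP-A→TP-B = (-568, 176, -290.9), TP-A→TP-C = (-388, 5, -291.2).
Normal n = (TP-A→TP-B) × (TP-A→TP-C) = (-49796.7, -52532.4, 65448).
So ∂z/∂E = −n_x/n_z = 0.76086 and ∂z/∂N = −n_y/n_z = 0.80266.
Gradient magnitude |∇z| = √(a² + b²) = √(0.57891 + 0.64426) = 1.10597.
True dip = arctan(1.10597) = 47.88°, dipping toward SW (azimuth ≈ 223°).

47.88°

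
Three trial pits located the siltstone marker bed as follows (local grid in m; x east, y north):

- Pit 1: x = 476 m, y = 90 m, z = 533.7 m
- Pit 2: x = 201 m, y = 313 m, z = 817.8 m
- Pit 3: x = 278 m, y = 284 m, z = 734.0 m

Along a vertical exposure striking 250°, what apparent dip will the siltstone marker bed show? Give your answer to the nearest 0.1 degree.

48.0°

Two edge vectors: Pit 1→Pit 2 = (-275, 223, 284.1), Pit 1→Pit 3 = (-198, 194, 200.3).
Normal n = (Pit 1→Pit 2) × (Pit 1→Pit 3) = (-10448.5, -1169.3, -9196).
So ∂z/∂x = −n_x/n_z = −1.13620 and ∂z/∂y = −n_y/n_z = −0.12715.
Unit vector along 250° is (sin 250°, cos 250°) = (-0.9397, -0.3420).
Slope in that direction = a·(-0.9397) + b·(-0.3420) = 1.11117.
Apparent dip = arctan|1.11117| = 48.0° (true dip is 48.8°, so apparent ≤ true as expected).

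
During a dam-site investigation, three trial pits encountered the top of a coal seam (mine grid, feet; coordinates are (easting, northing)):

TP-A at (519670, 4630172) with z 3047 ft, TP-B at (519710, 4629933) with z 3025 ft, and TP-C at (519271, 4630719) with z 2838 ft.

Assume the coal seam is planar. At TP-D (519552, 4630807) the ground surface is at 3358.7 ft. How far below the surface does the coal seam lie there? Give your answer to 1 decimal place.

263.1 ft

Let the plane be z = a·E + b·N + c.
TP-B−TP-A: 40a − 239b = −22;  TP-C−TP-A: −399a + 547b = −209.
Solving gives a = 0.843551394, b = 0.233230359.
Then c = 3047 − a·519670 − b·4630172 = −1515218.03.
At (519552, 4630807): z_contact = 438268.81 + 1080044.78 − 1515218.03 = 3095.56 ft.
Depth below ground = 3358.7 − 3095.56 = 263.1 ft.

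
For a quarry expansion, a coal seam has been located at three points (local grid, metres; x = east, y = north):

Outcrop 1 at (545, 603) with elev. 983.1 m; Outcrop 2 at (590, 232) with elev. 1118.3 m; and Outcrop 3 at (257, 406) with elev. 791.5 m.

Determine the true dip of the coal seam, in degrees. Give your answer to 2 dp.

41.48°

Let the plane be z = a·x + b·y + c.
Outcrop 2−Outcrop 1: 45a − 371b = 135.2;  Outcrop 3−Outcrop 1: −288a − 197b = −191.6.
Solving gives a = 0.84449, b = −0.26199.
Gradient magnitude |∇z| = √(a² + b²) = √(0.71316 + 0.06864) = 0.88419.
True dip = arctan(0.88419) = 41.48°, dipping toward WNW (azimuth ≈ 287°).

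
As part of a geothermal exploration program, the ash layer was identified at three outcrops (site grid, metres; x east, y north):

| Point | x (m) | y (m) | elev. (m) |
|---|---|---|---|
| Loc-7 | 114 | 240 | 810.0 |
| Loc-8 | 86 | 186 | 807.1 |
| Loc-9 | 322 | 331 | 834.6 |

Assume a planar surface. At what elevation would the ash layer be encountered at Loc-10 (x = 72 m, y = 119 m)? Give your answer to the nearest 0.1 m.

806.0 m

Let the plane be z = a·x + b·y + c.
Loc-8−Loc-7: −28a − 54b = −2.9;  Loc-9−Loc-7: 208a + 91b = 24.6.
Solving gives a = 0.12258, b = −0.00986.
Then c = 810 − a·114 − b·240 = 798.39.
At (72, 119): z = 8.8 − 1.2 + 798.39 = 806.0 m.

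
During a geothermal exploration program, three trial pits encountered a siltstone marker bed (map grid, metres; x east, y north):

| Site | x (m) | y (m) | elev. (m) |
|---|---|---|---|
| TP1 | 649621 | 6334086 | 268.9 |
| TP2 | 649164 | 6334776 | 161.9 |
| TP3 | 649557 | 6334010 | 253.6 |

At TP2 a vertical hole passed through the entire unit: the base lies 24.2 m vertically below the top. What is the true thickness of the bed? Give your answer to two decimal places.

23.55 m

Two edge vectors: TP1→TP2 = (-457, 690, -107), TP1→TP3 = (-64, -76, -15.3).
Normal n = (TP1→TP2) × (TP1→TP3) = (-18689, -144.1, 78892).
So ∂z/∂x = −n_x/n_z = 0.23689 and ∂z/∂y = −n_y/n_z = 0.00183.
|∇z| = √(a²+b²) = 0.23690, so dip δ = arctan(0.23690) = 13.33°.
True thickness = vertical thickness × cos δ = 24.2 × cos 13.33° = 23.55 m.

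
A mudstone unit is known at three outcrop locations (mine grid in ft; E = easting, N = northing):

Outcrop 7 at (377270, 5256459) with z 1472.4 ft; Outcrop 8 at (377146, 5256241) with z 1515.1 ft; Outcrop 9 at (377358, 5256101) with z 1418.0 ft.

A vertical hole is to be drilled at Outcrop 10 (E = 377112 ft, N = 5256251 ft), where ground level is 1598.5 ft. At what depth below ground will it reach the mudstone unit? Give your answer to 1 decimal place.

Two edge vectors: Outcrop 7→Outcrop 8 = (-124, -218, 42.7), Outcrop 7→Outcrop 9 = (88, -358, -54.4).
Normal n = (Outcrop 7→Outcrop 8) × (Outcrop 7→Outcrop 9) = (27145.8, -2988, 63576).
So ∂z/∂E = −n_x/n_z = −0.426981880 and ∂z/∂N = −n_y/n_z = 0.046998867.
Intercept c from Outcrop 7: 1472.4 + 161087.45 − 247047.62 = −84487.77.
At (377112, 5256251): z_contact = −161019.99 + 247037.84 − 84487.77 = 1530.09 ft.
Depth below ground = 1598.5 − 1530.09 = 68.4 ft.

68.4 ft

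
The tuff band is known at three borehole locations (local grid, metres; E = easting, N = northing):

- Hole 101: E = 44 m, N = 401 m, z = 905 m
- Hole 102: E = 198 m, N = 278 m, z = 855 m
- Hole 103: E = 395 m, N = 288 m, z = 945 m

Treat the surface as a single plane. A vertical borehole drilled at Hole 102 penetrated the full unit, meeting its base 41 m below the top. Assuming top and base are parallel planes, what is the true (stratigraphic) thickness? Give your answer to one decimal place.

28.9 m

Let the plane be z = a·E + b·N + c.
Hole 102−Hole 101: 154a − 123b = −50;  Hole 103−Hole 101: 351a − 113b = 40.
Solving gives a = 0.41015, b = 0.92003.
|∇z| = √(a²+b²) = 1.00731, so dip δ = arctan(1.00731) = 45.21°.
True thickness = vertical thickness × cos δ = 41 × cos 45.21° = 28.9 m.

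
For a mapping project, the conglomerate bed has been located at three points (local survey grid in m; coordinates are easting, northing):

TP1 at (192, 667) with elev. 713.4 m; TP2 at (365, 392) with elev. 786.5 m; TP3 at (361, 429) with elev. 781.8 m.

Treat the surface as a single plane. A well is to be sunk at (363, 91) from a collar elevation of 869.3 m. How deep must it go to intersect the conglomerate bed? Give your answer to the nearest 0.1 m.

53.8 m

Let the plane be z = a·easting + b·northing + c.
TP2−TP1: 173a − 275b = 73.1;  TP3−TP1: 169a − 238b = 68.4.
Solving gives a = 0.26640, b = −0.09823.
Then c = 713.4 − a·192 − b·667 = 727.77.
At (363, 91): z_contact = 96.70 − 8.94 + 727.77 = 815.53 m.
Depth below ground = 869.3 − 815.53 = 53.8 m.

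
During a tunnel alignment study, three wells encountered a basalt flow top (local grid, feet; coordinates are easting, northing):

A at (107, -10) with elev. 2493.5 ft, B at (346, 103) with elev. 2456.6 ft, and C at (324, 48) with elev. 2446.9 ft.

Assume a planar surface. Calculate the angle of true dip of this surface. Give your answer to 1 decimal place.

Two edge vectors: A→B = (239, 113, -36.9), A→C = (217, 58, -46.6).
Normal n = (A→B) × (A→C) = (-3125.6, 3130.1, -10659).
So ∂z/∂easting = −n_x/n_z = −0.29324 and ∂z/∂northing = −n_y/n_z = 0.29366.
Gradient magnitude |∇z| = √(a² + b²) = √(0.08599 + 0.08623) = 0.41500.
True dip = arctan(0.41500) = 22.5°, dipping toward SE (azimuth ≈ 135°).

22.5°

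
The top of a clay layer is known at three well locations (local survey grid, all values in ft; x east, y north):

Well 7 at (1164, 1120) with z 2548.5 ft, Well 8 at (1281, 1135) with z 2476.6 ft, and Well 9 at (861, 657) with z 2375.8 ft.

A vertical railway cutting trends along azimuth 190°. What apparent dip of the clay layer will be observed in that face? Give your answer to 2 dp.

Two edge vectors: Well 7→Well 8 = (117, 15, -71.9), Well 7→Well 9 = (-303, -463, -172.7).
Normal n = (Well 7→Well 8) × (Well 7→Well 9) = (-35880.2, 41991.6, -49626).
So ∂z/∂x = −n_x/n_z = −0.72301 and ∂z/∂y = −n_y/n_z = 0.84616.
Unit vector along 190° is (sin 190°, cos 190°) = (-0.1736, -0.9848).
Slope in that direction = a·(-0.1736) + b·(-0.9848) = −0.70776.
Apparent dip = arctan|0.70776| = 35.29° (true dip is 48.1°, so apparent ≤ true as expected).

35.29°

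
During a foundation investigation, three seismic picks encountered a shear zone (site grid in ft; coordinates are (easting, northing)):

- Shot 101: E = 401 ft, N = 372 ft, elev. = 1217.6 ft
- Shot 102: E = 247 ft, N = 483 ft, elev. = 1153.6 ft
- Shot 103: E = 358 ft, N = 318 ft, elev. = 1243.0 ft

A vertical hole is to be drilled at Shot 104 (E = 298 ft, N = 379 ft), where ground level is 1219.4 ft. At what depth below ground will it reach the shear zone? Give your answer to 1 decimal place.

10.4 ft

Let the plane be z = a·E + b·N + c.
Shot 102−Shot 101: −154a + 111b = −64;  Shot 103−Shot 101: −43a − 54b = 25.4.
Solving gives a = 0.04864, b = −0.50910.
Then c = 1217.6 − a·401 − b·372 = 1387.48.
At (298, 379): z_contact = 14.49 − 192.95 + 1387.48 = 1209.03 ft.
Depth below ground = 1219.4 − 1209.03 = 10.4 ft.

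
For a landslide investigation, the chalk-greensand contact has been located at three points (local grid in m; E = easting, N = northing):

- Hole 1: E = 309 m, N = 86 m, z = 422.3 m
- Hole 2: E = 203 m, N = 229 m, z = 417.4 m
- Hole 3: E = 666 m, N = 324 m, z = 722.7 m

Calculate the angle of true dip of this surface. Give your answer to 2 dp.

Let the plane be z = a·E + b·N + c.
Hole 2−Hole 1: −106a + 143b = −4.9;  Hole 3−Hole 1: 357a + 238b = 300.4.
Solving gives a = 0.57845, b = 0.39451.
Gradient magnitude |∇z| = √(a² + b²) = √(0.33460 + 0.15564) = 0.70017.
True dip = arctan(0.70017) = 35.00°, dipping toward SW (azimuth ≈ 236°).

35.00°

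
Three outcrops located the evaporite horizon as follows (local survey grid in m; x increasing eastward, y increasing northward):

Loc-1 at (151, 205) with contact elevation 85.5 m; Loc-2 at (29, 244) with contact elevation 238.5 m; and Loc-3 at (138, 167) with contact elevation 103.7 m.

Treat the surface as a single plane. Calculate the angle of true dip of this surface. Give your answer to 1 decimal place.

51.8°

Two edge vectors: Loc-1→Loc-2 = (-122, 39, 153), Loc-1→Loc-3 = (-13, -38, 18.2).
Normal n = (Loc-1→Loc-2) × (Loc-1→Loc-3) = (6523.8, 231.4, 5143).
So ∂z/∂x = −n_x/n_z = −1.26848 and ∂z/∂y = −n_y/n_z = −0.04499.
Gradient magnitude |∇z| = √(a² + b²) = √(1.60905 + 0.00202) = 1.26928.
True dip = arctan(1.26928) = 51.8°, dipping toward E (azimuth ≈ 088°).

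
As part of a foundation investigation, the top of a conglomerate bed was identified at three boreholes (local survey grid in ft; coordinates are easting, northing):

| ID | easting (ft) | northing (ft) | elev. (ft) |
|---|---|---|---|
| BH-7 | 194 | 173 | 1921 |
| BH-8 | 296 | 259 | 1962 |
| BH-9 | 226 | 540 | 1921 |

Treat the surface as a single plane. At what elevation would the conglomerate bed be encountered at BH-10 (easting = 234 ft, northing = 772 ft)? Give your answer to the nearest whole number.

1916 ft

Let the plane be z = a·easting + b·northing + c.
BH-8−BH-7: 102a + 86b = 41;  BH-9−BH-7: 32a + 367b = 0.
Solving gives a = 0.43386, b = −0.03783.
Then c = 1921 − a·194 − b·173 = 1843.38.
At (234, 772): z = 101.5 − 29.2 + 1843.38 = 1915.7 ft.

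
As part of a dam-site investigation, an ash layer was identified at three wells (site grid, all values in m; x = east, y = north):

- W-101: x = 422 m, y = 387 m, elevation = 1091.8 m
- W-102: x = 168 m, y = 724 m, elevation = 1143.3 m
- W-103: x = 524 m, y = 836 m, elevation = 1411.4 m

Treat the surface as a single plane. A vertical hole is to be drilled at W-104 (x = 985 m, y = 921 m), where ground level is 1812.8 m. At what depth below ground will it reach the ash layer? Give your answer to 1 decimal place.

89.2 m

Two edge vectors: W-101→W-102 = (-254, 337, 51.5), W-101→W-103 = (102, 449, 319.6).
Normal n = (W-101→W-102) × (W-101→W-103) = (84581.7, 86431.4, -148420).
So ∂z/∂x = −n_x/n_z = 0.56988 and ∂z/∂y = −n_y/n_z = 0.58234.
Intercept c from W-101: 1091.8 − 240.49 − 225.37 = 625.94.
At (985, 921): z_contact = 561.33 + 536.34 + 625.94 = 1723.61 m.
Depth below ground = 1812.8 − 1723.61 = 89.2 m.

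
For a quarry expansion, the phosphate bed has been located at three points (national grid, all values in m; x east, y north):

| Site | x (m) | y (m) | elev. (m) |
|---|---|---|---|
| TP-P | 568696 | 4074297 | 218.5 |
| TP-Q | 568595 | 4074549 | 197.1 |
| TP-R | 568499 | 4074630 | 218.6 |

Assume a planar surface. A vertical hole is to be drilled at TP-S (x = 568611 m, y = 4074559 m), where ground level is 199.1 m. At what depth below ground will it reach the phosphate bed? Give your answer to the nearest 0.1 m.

Two edge vectors: TP-P→TP-Q = (-101, 252, -21.4), TP-P→TP-R = (-197, 333, 0.1).
Normal n = (TP-P→TP-Q) × (TP-P→TP-R) = (7151.4, 4225.9, 16011).
So ∂z/∂x = −n_x/n_z = −0.446655424 and ∂z/∂y = −n_y/n_z = −0.263937293.
Intercept c from TP-P: 218.5 + 254011.15 + 1075358.92 = 1329588.57.
At (568611, 4074559): z_contact = −253973.19 − 1075428.07 + 1329588.57 = 187.31 m.
Depth below ground = 199.1 − 187.31 = 11.8 m.

11.8 m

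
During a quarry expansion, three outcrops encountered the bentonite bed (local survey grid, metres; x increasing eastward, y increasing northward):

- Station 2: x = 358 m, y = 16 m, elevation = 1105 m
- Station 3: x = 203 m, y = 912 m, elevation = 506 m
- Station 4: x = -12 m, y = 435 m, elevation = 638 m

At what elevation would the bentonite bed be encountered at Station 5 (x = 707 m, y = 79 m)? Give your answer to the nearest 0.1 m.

Two edge vectors: Station 2→Station 3 = (-155, 896, -599), Station 2→Station 4 = (-370, 419, -467).
Normal n = (Station 2→Station 3) × (Station 2→Station 4) = (-167451, 149245, 266575).
So ∂z/∂x = −n_x/n_z = 0.62816 and ∂z/∂y = −n_y/n_z = −0.55986.
Intercept c from Station 2: 1105 − 224.88 + 8.96 = 889.08.
At (707, 79): z = 444.1 − 44.2 + 889.08 = 1289.0 m.

1289.0 m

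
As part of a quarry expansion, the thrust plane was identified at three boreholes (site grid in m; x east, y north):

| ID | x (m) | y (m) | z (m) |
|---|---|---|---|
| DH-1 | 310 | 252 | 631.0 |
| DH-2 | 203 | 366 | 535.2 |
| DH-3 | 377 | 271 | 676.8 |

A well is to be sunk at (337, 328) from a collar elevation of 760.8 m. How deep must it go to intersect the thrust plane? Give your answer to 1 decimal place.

Let the plane be z = a·x + b·y + c.
DH-2−DH-1: −107a + 114b = −95.8;  DH-3−DH-1: 67a + 19b = 45.8.
Solving gives a = 0.72809, b = −0.15696.
Then c = 631 − a·310 − b·252 = 444.85.
At (337, 328): z_contact = 245.37 − 51.48 + 444.85 = 638.73 m.
Depth below ground = 760.8 − 638.73 = 122.1 m.

122.1 m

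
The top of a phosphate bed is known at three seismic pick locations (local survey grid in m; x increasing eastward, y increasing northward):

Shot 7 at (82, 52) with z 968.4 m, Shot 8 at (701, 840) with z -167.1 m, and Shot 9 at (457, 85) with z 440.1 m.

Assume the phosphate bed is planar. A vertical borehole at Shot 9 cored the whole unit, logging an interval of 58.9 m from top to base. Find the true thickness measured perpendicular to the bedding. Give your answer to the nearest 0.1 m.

Two edge vectors: Shot 7→Shot 8 = (619, 788, -1135.5), Shot 7→Shot 9 = (375, 33, -528.3).
Normal n = (Shot 7→Shot 8) × (Shot 7→Shot 9) = (-378828.9, -98794.8, -275073).
So ∂z/∂x = −n_x/n_z = −1.37719 and ∂z/∂y = −n_y/n_z = −0.35916.
|∇z| = √(a²+b²) = 1.42326, so dip δ = arctan(1.42326) = 54.91°.
True thickness = vertical thickness × cos δ = 58.9 × cos 54.91° = 33.9 m.

33.9 m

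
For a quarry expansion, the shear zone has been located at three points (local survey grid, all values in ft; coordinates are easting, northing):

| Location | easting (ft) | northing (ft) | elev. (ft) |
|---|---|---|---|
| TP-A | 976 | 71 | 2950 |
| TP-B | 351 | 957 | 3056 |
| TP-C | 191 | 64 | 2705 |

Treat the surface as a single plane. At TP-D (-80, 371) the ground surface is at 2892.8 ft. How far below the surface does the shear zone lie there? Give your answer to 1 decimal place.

Let the plane be z = a·easting + b·northing + c.
TP-B−TP-A: −625a + 886b = 106;  TP-C−TP-A: −785a − 7b = −245.
Solving gives a = 0.30909, b = 0.33768.
Then c = 2950 − a·976 − b·71 = 2624.35.
At (-80, 371): z_contact = −24.73 + 125.28 + 2624.35 = 2724.90 ft.
Depth below ground = 2892.8 − 2724.90 = 167.9 ft.

167.9 ft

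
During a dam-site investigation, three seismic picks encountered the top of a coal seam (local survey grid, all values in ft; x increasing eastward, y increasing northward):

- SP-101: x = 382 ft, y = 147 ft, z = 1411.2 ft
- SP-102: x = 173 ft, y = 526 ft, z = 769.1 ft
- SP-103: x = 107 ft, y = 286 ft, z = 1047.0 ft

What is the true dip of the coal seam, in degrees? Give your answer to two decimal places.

56.05°

Two edge vectors: SP-101→SP-102 = (-209, 379, -642.1), SP-101→SP-103 = (-275, 139, -364.2).
Normal n = (SP-101→SP-102) × (SP-101→SP-103) = (-48779.9, 100459.7, 75174).
So ∂z/∂x = −n_x/n_z = 0.64889 and ∂z/∂y = −n_y/n_z = −1.33636.
Gradient magnitude |∇z| = √(a² + b²) = √(0.42106 + 1.78586) = 1.48557.
True dip = arctan(1.48557) = 56.05°, dipping toward NNW (azimuth ≈ 334°).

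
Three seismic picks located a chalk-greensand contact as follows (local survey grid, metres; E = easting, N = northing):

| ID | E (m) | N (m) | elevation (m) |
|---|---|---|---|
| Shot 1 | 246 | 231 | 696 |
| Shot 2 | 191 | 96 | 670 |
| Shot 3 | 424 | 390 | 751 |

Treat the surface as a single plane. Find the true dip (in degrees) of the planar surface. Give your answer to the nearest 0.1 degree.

Two edge vectors: Shot 1→Shot 2 = (-55, -135, -26), Shot 1→Shot 3 = (178, 159, 55).
Normal n = (Shot 1→Shot 2) × (Shot 1→Shot 3) = (-3291, -1603, 15285).
So ∂z/∂E = −n_x/n_z = 0.21531 and ∂z/∂N = −n_y/n_z = 0.10487.
Gradient magnitude |∇z| = √(a² + b²) = √(0.04636 + 0.01100) = 0.23949.
True dip = arctan(0.23949) = 13.5°, dipping toward WSW (azimuth ≈ 244°).

13.5°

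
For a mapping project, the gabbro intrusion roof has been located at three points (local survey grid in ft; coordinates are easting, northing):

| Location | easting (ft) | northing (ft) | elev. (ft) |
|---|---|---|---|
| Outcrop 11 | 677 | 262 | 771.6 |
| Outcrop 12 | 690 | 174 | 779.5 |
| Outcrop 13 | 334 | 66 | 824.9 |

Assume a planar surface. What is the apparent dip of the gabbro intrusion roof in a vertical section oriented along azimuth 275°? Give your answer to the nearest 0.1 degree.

4.9°

Let the plane be z = a·easting + b·northing + c.
Outcrop 12−Outcrop 11: 13a − 88b = 7.9;  Outcrop 13−Outcrop 11: −343a − 196b = 53.3.
Solving gives a = −0.09599, b = −0.10395.
Unit vector along 275° is (sin 275°, cos 275°) = (-0.9962, 0.0872).
Slope in that direction = a·(-0.9962) + b·(0.0872) = 0.08657.
Apparent dip = arctan|0.08657| = 4.9° (true dip is 8.1°, so apparent ≤ true as expected).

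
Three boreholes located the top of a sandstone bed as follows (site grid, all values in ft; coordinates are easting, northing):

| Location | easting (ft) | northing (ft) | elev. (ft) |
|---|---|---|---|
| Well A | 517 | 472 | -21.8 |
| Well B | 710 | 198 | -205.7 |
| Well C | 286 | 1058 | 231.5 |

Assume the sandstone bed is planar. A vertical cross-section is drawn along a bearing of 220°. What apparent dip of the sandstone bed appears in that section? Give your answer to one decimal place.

21.6°

Two edge vectors: Well A→Well B = (193, -274, -183.9), Well A→Well C = (-231, 586, 253.3).
Normal n = (Well A→Well B) × (Well A→Well C) = (38361.2, -6406, 49804).
So ∂z/∂easting = −n_x/n_z = −0.77024 and ∂z/∂northing = −n_y/n_z = 0.12862.
Unit vector along 220° is (sin 220°, cos 220°) = (-0.6428, -0.7660).
Slope in that direction = a·(-0.6428) + b·(-0.7660) = 0.39657.
Apparent dip = arctan|0.39657| = 21.6° (true dip is 38.0°, so apparent ≤ true as expected).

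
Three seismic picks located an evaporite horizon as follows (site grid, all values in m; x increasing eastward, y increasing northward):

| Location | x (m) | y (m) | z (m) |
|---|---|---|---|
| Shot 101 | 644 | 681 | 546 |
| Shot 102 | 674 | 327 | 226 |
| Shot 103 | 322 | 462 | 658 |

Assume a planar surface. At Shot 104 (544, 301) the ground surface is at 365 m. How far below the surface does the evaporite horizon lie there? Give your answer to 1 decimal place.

Two edge vectors: Shot 101→Shot 102 = (30, -354, -320), Shot 101→Shot 103 = (-322, -219, 112).
Normal n = (Shot 101→Shot 102) × (Shot 101→Shot 103) = (-109728, 99680, -120558).
So ∂z/∂x = −n_x/n_z = −0.91017 and ∂z/∂y = −n_y/n_z = 0.82682.
Intercept c from Shot 101: 546 + 586.15 − 563.07 = 569.08.
At (544, 301): z_contact = −495.13 + 248.87 + 569.08 = 322.82 m.
Depth below ground = 365 − 322.82 = 42.2 m.

42.2 m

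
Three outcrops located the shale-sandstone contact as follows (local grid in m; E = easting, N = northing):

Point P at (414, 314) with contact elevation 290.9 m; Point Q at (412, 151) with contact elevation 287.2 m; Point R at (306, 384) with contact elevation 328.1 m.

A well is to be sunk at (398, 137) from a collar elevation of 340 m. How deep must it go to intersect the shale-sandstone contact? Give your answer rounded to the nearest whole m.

49 m

Two edge vectors: Point P→Point Q = (-2, -163, -3.7), Point P→Point R = (-108, 70, 37.2).
Normal n = (Point P→Point Q) × (Point P→Point R) = (-5804.6, 474, -17744).
So ∂z/∂E = −n_x/n_z = −0.32713 and ∂z/∂N = −n_y/n_z = 0.02671.
Intercept c from Point P: 290.9 + 135.43 − 8.39 = 417.94.
At (398, 137): z_contact = −130.2 + 3.7 + 417.94 = 291.4 m.
Depth below ground = 340 − 291.4 = 49 m.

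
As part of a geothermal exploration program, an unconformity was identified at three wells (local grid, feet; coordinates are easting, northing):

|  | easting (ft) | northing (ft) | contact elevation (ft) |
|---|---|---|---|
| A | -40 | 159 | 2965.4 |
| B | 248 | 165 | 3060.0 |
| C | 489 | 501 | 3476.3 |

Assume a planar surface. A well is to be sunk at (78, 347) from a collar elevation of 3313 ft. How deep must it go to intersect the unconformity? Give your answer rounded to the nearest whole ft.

Two edge vectors: A→B = (288, 6, 94.6), A→C = (529, 342, 510.9).
Normal n = (A→B) × (A→C) = (-29287.8, -97095.8, 95322).
So ∂z/∂easting = −n_x/n_z = 0.30725 and ∂z/∂northing = −n_y/n_z = 1.01861.
Intercept c from A: 2965.4 + 12.29 − 161.96 = 2815.73.
At (78, 347): z_contact = 24.0 + 353.5 + 2815.73 = 3193.2 ft.
Depth below ground = 3313 − 3193.2 = 120 ft.

120 ft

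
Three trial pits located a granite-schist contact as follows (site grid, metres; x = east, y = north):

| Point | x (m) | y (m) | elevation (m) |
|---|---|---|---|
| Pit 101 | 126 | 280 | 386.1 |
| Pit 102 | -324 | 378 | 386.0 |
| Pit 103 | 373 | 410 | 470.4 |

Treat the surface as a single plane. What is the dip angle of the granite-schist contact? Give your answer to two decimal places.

25.13°

Let the plane be z = a·x + b·y + c.
Pit 102−Pit 101: −450a + 98b = −0.1;  Pit 103−Pit 101: 247a + 130b = 84.3.
Solving gives a = 0.10005, b = 0.45837.
Gradient magnitude |∇z| = √(a² + b²) = √(0.01001 + 0.21011) = 0.46917.
True dip = arctan(0.46917) = 25.13°, dipping toward SSW (azimuth ≈ 192°).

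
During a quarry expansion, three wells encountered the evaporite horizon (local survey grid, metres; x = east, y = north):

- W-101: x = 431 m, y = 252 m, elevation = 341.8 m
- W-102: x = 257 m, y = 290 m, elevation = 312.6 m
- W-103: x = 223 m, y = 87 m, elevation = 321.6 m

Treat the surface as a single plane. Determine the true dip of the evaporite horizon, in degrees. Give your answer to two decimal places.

9.53°

Let the plane be z = a·x + b·y + c.
W-102−W-101: −174a + 38b = −29.2;  W-103−W-101: −208a − 165b = −20.2.
Solving gives a = 0.15255, b = −0.06989.
Gradient magnitude |∇z| = √(a² + b²) = √(0.02327 + 0.00488) = 0.16780.
True dip = arctan(0.16780) = 9.53°, dipping toward WNW (azimuth ≈ 295°).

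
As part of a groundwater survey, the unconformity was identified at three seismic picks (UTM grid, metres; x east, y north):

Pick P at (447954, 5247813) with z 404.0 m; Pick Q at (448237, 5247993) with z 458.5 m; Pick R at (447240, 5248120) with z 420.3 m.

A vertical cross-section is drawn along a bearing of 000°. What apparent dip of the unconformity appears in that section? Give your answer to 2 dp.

11.42°

Two edge vectors: Pick P→Pick Q = (283, 180, 54.5), Pick P→Pick R = (-714, 307, 16.3).
Normal n = (Pick P→Pick Q) × (Pick P→Pick R) = (-13797.5, -43525.9, 215401).
So ∂z/∂x = −n_x/n_z = 0.06405 and ∂z/∂y = −n_y/n_z = 0.20207.
Unit vector along 000° is (sin 0°, cos 0°) = (0.0000, 1.0000).
Slope in that direction = a·(0.0000) + b·(1.0000) = 0.20207.
Apparent dip = arctan|0.20207| = 11.42° (true dip is 12.0°, so apparent ≤ true as expected).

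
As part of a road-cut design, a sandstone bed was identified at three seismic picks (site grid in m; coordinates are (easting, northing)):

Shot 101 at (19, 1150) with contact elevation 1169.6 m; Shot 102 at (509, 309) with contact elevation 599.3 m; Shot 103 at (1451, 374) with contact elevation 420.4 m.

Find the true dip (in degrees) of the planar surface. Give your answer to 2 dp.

Two edge vectors: Shot 101→Shot 102 = (490, -841, -570.3), Shot 101→Shot 103 = (1432, -776, -749.2).
Normal n = (Shot 101→Shot 102) × (Shot 101→Shot 103) = (187524.4, -449561.6, 824072).
So ∂z/∂E = −n_x/n_z = −0.22756 and ∂z/∂N = −n_y/n_z = 0.54554.
Gradient magnitude |∇z| = √(a² + b²) = √(0.05178 + 0.29761) = 0.59109.
True dip = arctan(0.59109) = 30.59°, dipping toward SSE (azimuth ≈ 157°).

30.59°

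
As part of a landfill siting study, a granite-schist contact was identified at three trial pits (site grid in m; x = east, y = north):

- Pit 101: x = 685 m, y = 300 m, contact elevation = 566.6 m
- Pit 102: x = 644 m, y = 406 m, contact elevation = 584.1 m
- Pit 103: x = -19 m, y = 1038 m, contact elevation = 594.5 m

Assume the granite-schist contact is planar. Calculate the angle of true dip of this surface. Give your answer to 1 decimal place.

Two edge vectors: Pit 101→Pit 102 = (-41, 106, 17.5), Pit 101→Pit 103 = (-704, 738, 27.9).
Normal n = (Pit 101→Pit 102) × (Pit 101→Pit 103) = (-9957.6, -11176.1, 44366).
So ∂z/∂x = −n_x/n_z = 0.22444 and ∂z/∂y = −n_y/n_z = 0.25191.
Gradient magnitude |∇z| = √(a² + b²) = √(0.05037 + 0.06346) = 0.33739.
True dip = arctan(0.33739) = 18.6°, dipping toward SW (azimuth ≈ 222°).

18.6°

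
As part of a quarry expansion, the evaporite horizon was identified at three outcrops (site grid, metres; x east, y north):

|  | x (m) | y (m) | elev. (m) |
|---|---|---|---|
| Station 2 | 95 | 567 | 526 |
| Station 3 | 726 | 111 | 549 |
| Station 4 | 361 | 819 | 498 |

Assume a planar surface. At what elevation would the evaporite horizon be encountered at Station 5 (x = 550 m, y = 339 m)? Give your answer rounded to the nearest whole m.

Let the plane be z = a·x + b·y + c.
Station 3−Station 2: 631a − 456b = 23;  Station 4−Station 2: 266a + 252b = −28.
Solving gives a = −0.02487, b = −0.08486.
Then c = 526 − a·95 − b·567 = 576.48.
At (550, 339): z = −13.7 − 28.8 + 576.48 = 534.0 m.

534 m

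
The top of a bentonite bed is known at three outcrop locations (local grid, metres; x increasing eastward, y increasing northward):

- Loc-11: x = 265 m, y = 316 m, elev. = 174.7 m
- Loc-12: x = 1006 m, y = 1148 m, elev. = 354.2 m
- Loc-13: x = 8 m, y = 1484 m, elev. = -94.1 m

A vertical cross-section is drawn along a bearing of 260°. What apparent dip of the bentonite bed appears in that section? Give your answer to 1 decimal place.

20.3°

Let the plane be z = a·x + b·y + c.
Loc-12−Loc-11: 741a + 832b = 179.5;  Loc-13−Loc-11: −257a + 1168b = −268.8.
Solving gives a = 0.40146, b = −0.14180.
Unit vector along 260° is (sin 260°, cos 260°) = (-0.9848, -0.1736).
Slope in that direction = a·(-0.9848) + b·(-0.1736) = −0.37073.
Apparent dip = arctan|0.37073| = 20.3° (true dip is 23.1°, so apparent ≤ true as expected).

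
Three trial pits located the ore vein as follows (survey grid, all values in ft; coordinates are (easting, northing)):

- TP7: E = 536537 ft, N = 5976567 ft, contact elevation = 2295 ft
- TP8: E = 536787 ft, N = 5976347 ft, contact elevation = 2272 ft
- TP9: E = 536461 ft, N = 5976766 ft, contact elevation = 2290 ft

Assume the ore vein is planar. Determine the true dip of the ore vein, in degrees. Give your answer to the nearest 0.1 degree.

11.0°

Let the plane be z = a·E + b·N + c.
TP8−TP7: 250a − 220b = −23;  TP9−TP7: −76a + 199b = −5.
Solving gives a = −0.17187, b = −0.09077.
Gradient magnitude |∇z| = √(a² + b²) = √(0.02954 + 0.00824) = 0.19437.
True dip = arctan(0.19437) = 11.0°, dipping toward ENE (azimuth ≈ 062°).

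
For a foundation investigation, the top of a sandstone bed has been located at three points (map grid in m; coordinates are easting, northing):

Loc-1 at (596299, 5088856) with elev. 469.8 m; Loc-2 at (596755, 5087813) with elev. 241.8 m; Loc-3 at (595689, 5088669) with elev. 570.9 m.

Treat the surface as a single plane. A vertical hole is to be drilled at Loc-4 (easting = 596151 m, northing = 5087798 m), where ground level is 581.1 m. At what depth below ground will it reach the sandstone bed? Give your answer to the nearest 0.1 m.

Let the plane be z = a·easting + b·northing + c.
Loc-2−Loc-1: 456a − 1043b = −228;  Loc-3−Loc-1: −610a − 187b = 101.1.
Solving gives a = −0.205243090, b = 0.128867834.
Then c = 469.8 − a·596299 − b·5088856 = −532933.80.
At (596151, 5087798): z_contact = −122355.87 + 655653.51 − 532933.80 = 363.83 m.
Depth below ground = 581.1 − 363.83 = 217.3 m.

217.3 m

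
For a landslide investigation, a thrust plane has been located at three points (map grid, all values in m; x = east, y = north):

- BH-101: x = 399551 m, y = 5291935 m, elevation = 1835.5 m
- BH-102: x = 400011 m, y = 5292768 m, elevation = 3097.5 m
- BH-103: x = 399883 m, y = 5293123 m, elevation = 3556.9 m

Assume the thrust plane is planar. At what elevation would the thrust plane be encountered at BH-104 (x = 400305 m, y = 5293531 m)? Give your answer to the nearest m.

4223 m

Let the plane be z = a·x + b·y + c.
BH-102−BH-101: 460a + 833b = 1262;  BH-103−BH-101: 332a + 1188b = 1721.4.
Solving gives a = 0.24203035, b = 1.38135179.
Then c = 1835.5 − a·399551 − b·5291935 = −7404891.84.
At (400305, 5293531): z = 96886.0 + 7312228.5 − 7404891.84 = 4222.6 m.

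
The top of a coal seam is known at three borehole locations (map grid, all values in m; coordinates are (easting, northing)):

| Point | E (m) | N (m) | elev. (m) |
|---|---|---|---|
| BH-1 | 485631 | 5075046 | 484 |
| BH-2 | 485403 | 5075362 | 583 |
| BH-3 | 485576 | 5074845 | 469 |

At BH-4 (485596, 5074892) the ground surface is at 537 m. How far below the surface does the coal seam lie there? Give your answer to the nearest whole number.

Let the plane be z = a·E + b·N + c.
BH-2−BH-1: −228a + 316b = 99;  BH-3−BH-1: −55a − 201b = −15.
Solving gives a = −0.23982724, b = 0.14025123.
Then c = 484 − a·485631 − b·5075046 = −594829.92.
At (485596, 5074892): z_contact = −116459.1 + 711759.9 − 594829.92 = 470.8 m.
Depth below ground = 537 − 470.8 = 66 m.

66 m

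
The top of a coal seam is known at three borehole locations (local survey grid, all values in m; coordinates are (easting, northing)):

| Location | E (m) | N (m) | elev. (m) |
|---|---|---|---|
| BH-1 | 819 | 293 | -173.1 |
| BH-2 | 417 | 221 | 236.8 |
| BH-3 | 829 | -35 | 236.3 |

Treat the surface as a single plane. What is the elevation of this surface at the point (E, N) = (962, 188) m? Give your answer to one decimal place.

-152.7 m

Let the plane be z = a·E + b·N + c.
BH-2−BH-1: −402a − 72b = 409.9;  BH-3−BH-1: 10a − 328b = 409.4.
Solving gives a = −0.79178, b = −1.27231.
Then c = -173.1 − a·819 − b·293 = 848.15.
At (962, 188): z = −761.7 − 239.2 + 848.15 = -152.7 m.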